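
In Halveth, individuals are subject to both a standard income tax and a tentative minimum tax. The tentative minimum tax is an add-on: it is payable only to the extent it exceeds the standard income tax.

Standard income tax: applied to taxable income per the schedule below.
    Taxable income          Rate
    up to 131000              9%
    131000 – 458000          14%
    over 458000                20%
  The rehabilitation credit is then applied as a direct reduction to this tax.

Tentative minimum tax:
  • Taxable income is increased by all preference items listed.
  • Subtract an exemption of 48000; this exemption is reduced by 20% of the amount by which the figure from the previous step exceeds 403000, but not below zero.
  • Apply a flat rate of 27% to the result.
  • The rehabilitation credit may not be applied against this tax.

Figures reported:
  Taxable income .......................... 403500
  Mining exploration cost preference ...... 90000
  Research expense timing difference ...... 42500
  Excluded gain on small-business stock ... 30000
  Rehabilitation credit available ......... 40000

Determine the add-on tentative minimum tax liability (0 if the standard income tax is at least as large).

Tentative minimum tax:
  Adjusted income: 403500 + 90000 + 42500 + 30000 = 566000
  Exemption: 48000 − 20% × (566000 − 403000) = 48000 − 32600 = 15400
  Base: 566000 − 15400 = 550600
  550600 × 27% = 148662

Standard income tax:
  131000 × 9% = 11790
  272500 × 14% = 38150
  → 49940
  Less rehabilitation credit 40000 → 9940

Excess of tentative minimum tax over standard income tax: 148662 − 9940 = 138722.

138722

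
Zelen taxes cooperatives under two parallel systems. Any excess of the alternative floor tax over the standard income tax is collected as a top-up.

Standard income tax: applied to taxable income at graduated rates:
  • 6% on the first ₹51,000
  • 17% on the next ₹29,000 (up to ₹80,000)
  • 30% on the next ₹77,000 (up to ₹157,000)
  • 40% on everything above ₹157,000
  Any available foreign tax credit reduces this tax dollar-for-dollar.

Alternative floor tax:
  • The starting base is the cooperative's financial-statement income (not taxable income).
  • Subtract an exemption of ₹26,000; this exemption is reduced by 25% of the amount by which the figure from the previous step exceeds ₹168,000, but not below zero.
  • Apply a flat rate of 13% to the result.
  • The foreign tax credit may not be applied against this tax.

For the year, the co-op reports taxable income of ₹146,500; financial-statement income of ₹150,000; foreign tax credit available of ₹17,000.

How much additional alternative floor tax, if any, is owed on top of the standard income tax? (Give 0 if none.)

Alternative floor tax:
  Base (financial-statement income): ₹150,000
  Exemption: ₹150,000 ≤ ₹168,000, so full ₹26,000 applies
  Base: ₹150,000 − ₹26,000 = ₹124,000
  ₹124,000 × 13% = ₹16,120

Standard income tax:
  ₹51,000 × 6% = ₹3,060
  ₹29,000 × 17% = ₹4,930
  ₹66,500 × 30% = ₹19,950
  → ₹27,940
  Less foreign tax credit ₹17,000 → ₹10,940

Excess of alternative floor tax over standard income tax: ₹16,120 − ₹10,940 = ₹5,180.

₹5,180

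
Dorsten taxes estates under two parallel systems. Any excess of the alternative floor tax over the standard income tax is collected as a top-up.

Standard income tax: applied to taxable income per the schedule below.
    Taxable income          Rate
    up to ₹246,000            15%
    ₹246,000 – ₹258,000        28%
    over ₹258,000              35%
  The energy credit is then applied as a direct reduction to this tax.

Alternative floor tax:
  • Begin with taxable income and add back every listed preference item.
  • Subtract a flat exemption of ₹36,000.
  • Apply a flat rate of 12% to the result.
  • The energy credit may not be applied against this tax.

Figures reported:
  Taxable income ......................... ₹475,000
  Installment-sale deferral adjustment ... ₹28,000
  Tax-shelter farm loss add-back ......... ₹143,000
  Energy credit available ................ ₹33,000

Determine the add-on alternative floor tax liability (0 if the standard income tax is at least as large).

Standard income tax:
  ₹246,000 × 15% = ₹36,900
  ₹12,000 × 28% = ₹3,360
  ₹217,000 × 35% = ₹75,950
  → ₹116,210
  Less energy credit ₹33,000 → ₹83,210

Alternative floor tax:
  Adjusted income: ₹475,000 + ₹28,000 + ₹143,000 = ₹646,000
  Less exemption ₹36,000 → base ₹610,000
  ₹610,000 × 12% = ₹73,200

₹73,200 ≤ ₹83,210, so no add-on is due.

₹0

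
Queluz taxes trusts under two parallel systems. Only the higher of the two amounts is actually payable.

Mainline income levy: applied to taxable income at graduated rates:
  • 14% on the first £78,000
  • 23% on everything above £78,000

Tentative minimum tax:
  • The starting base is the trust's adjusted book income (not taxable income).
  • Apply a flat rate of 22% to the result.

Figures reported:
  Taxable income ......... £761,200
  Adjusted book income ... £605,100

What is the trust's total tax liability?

£168,056

Tentative minimum tax:
  Base (adjusted book income): £605,100
  £605,100 × 22% = £133,122

Mainline income levy:
  £78,000 × 14% = £10,920
  £683,200 × 23% = £157,136
  → £168,056

£168,056 > £133,122, so the mainline income levy governs.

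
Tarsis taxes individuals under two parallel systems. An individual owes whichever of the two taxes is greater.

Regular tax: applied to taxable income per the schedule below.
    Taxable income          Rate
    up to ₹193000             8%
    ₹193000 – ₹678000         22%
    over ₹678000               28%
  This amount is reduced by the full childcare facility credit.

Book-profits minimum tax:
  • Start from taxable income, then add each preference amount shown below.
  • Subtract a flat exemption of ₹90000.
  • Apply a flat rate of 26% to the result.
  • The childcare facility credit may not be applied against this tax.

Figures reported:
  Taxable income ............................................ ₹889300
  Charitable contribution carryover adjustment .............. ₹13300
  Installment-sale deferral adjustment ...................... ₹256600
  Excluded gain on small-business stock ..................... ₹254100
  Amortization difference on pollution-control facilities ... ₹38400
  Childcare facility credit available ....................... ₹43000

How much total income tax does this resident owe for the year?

₹354042

Regular tax:
  ₹193000 × 8% = ₹15440
  ₹485000 × 22% = ₹106700
  ₹211300 × 28% = ₹59164
  → ₹181304
  Less childcare facility credit ₹43000 → ₹138304

Book-profits minimum tax:
  Adjusted income: ₹889300 + ₹13300 + ₹256600 + ₹254100 + ₹38400 = ₹1451700
  Less exemption ₹90000 → base ₹1361700
  ₹1361700 × 26% = ₹354042

₹354042 > ₹138304, so the book-profits minimum tax is the binding amount.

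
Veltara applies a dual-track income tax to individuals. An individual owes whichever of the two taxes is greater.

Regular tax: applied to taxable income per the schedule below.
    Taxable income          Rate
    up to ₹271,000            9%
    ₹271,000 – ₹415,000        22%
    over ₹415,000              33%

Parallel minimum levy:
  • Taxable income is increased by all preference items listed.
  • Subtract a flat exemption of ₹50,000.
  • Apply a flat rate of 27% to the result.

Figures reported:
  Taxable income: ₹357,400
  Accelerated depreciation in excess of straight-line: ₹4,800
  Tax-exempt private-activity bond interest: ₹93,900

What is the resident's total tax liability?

₹109,647

Parallel minimum levy:
  Adjusted income: ₹357,400 + ₹4,800 + ₹93,900 = ₹456,100
  Less exemption ₹50,000 → base ₹406,100
  ₹406,100 × 27% = ₹109,647

Regular tax:
  ₹271,000 × 9% = ₹24,390
  ₹86,400 × 22% = ₹19,008
  → ₹43,398

₹109,647 > ₹43,398, so the parallel minimum levy is the binding amount.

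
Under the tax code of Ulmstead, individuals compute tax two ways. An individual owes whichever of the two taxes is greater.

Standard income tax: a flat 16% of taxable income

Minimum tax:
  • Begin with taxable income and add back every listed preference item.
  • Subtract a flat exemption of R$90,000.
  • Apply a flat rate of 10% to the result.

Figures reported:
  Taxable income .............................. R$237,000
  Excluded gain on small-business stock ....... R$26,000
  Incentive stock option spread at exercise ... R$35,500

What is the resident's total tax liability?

Minimum tax:
  Adjusted income: R$237,000 + R$26,000 + R$35,500 = R$298,500
  Less exemption R$90,000 → base R$208,500
  R$208,500 × 10% = R$20,850

Standard income tax:
  R$237,000 × 16% = R$37,920

R$37,920 > R$20,850, so the standard income tax governs.

R$37,920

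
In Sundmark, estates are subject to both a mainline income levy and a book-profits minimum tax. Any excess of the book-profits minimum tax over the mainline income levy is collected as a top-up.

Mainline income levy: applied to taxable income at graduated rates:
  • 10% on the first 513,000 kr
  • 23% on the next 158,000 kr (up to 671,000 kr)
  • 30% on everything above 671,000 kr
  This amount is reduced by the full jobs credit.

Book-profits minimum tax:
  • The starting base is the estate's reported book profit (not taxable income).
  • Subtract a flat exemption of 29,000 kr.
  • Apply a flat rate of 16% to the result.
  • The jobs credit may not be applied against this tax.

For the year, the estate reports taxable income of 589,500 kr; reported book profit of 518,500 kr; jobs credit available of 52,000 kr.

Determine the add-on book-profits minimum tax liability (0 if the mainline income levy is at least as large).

61,425 kr

Mainline income levy:
  513,000 kr × 10% = 51,300 kr
  76,500 kr × 23% = 17,595 kr
  → 68,895 kr
  Less jobs credit 52,000 kr → 16,895 kr

Book-profits minimum tax:
  Base (reported book profit): 518,500 kr
  Less exemption 29,000 kr → base 489,500 kr
  489,500 kr × 16% = 78,320 kr

Excess of book-profits minimum tax over mainline income levy: 78,320 kr − 16,895 kr = 61,425 kr.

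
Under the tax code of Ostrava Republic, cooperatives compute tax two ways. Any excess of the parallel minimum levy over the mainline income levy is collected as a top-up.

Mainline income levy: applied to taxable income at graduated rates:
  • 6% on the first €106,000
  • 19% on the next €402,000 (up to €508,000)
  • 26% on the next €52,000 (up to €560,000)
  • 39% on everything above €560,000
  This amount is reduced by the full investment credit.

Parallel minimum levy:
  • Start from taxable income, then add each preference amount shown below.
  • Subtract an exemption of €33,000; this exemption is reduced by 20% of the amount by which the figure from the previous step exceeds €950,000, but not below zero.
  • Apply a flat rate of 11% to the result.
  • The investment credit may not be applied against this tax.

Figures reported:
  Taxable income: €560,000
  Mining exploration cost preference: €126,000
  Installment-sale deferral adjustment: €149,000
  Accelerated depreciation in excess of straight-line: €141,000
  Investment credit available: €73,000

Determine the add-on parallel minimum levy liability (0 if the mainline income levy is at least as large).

Mainline income levy:
  €106,000 × 6% = €6,360
  €402,000 × 19% = €76,380
  €52,000 × 26% = €13,520
  → €96,260
  Less investment credit €73,000 → €23,260

Parallel minimum levy:
  Adjusted income: €560,000 + €126,000 + €149,000 + €141,000 = €976,000
  Exemption: €33,000 − 20% × (€976,000 − €950,000) = €33,000 − €5,200 = €27,800
  Base: €976,000 − €27,800 = €948,200
  €948,200 × 11% = €104,302

Excess of parallel minimum levy over mainline income levy: €104,302 − €23,260 = €81,042.

€81,042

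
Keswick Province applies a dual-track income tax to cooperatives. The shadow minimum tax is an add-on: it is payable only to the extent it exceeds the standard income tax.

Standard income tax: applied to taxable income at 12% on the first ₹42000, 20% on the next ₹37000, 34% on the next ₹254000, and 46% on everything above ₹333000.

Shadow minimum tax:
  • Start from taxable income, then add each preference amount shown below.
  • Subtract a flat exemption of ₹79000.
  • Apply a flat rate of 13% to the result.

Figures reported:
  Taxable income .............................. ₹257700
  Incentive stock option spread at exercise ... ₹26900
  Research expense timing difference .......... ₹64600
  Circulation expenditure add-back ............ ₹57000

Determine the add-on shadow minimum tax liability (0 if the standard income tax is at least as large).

Standard income tax:
  ₹42000 × 12% = ₹5040
  ₹37000 × 20% = ₹7400
  ₹178700 × 34% = ₹60758
  → ₹73198

Shadow minimum tax:
  Adjusted income: ₹257700 + ₹26900 + ₹64600 + ₹57000 = ₹406200
  Less exemption ₹79000 → base ₹327200
  ₹327200 × 13% = ₹42536

₹42536 ≤ ₹73198, so no add-on is due.

₹0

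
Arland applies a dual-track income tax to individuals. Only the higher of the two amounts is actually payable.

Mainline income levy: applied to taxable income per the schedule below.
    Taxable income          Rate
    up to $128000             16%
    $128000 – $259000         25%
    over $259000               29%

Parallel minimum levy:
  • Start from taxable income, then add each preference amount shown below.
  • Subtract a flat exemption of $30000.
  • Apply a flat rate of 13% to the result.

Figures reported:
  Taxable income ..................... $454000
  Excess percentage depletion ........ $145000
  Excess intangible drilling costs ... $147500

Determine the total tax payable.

$109780

Parallel minimum levy:
  Adjusted income: $454000 + $145000 + $147500 = $746500
  Less exemption $30000 → base $716500
  $716500 × 13% = $93145

Mainline income levy:
  $128000 × 16% = $20480
  $131000 × 25% = $32750
  $195000 × 29% = $56550
  → $109780

$109780 > $93145, so the mainline income levy governs.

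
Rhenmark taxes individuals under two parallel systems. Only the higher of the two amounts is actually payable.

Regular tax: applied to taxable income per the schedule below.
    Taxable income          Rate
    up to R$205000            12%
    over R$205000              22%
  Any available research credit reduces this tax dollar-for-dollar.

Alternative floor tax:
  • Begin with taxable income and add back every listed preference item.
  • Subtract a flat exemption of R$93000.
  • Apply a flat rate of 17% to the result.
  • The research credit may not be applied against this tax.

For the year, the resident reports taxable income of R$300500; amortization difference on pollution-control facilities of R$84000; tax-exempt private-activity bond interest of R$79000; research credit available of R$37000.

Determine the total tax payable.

R$62985

Alternative floor tax:
  Adjusted income: R$300500 + R$84000 + R$79000 = R$463500
  Less exemption R$93000 → base R$370500
  R$370500 × 17% = R$62985

Regular tax:
  R$205000 × 12% = R$24600
  R$95500 × 22% = R$21010
  → R$45610
  Less research credit R$37000 → R$8610

R$62985 > R$8610, so the alternative floor tax is the binding amount.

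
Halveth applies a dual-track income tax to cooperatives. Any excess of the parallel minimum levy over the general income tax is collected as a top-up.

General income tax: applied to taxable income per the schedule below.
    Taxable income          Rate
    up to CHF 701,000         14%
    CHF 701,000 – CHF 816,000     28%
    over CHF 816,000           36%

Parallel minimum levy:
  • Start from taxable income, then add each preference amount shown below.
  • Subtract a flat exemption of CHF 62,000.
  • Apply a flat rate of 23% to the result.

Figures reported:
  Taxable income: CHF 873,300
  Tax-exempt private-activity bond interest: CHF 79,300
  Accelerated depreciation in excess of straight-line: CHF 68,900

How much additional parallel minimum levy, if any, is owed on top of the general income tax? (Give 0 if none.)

Parallel minimum levy:
  Adjusted income: CHF 873,300 + CHF 79,300 + CHF 68,900 = CHF 1,021,500
  Less exemption CHF 62,000 → base CHF 959,500
  CHF 959,500 × 23% = CHF 220,685

General income tax:
  CHF 701,000 × 14% = CHF 98,140
  CHF 115,000 × 28% = CHF 32,200
  CHF 57,300 × 36% = CHF 20,628
  → CHF 150,968

Excess of parallel minimum levy over general income tax: CHF 220,685 − CHF 150,968 = CHF 69,717.

CHF 69,717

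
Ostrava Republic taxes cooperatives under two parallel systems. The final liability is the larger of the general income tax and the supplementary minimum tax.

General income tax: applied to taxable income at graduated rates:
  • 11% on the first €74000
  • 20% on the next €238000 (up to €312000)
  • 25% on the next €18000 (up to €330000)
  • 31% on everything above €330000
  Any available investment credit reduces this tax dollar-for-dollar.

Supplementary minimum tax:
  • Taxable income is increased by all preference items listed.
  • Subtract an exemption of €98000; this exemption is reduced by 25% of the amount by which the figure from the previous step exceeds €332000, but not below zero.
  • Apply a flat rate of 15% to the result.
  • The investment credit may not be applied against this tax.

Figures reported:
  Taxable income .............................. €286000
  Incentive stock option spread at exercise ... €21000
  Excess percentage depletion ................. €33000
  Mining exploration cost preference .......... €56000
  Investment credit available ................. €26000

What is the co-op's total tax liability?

€47100

Supplementary minimum tax:
  Adjusted income: €286000 + €21000 + €33000 + €56000 = €396000
  Exemption: €98000 − 25% × (€396000 − €332000) = €98000 − €16000 = €82000
  Base: €396000 − €82000 = €314000
  €314000 × 15% = €47100

General income tax:
  €74000 × 11% = €8140
  €212000 × 20% = €42400
  → €50540
  Less investment credit €26000 → €24540

€47100 > €24540, so the supplementary minimum tax is the binding amount.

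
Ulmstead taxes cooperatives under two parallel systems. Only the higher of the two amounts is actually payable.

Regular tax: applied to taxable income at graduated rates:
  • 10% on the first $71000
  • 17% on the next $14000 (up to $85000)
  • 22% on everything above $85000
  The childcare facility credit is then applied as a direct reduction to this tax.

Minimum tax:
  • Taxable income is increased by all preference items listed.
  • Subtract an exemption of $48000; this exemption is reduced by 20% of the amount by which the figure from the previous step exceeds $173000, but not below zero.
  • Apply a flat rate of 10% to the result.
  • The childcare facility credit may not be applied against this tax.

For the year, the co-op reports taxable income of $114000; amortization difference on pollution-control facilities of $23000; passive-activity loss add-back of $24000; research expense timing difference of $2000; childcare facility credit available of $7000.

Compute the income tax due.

Regular tax:
  $71000 × 10% = $7100
  $14000 × 17% = $2380
  $29000 × 22% = $6380
  → $15860
  Less childcare facility credit $7000 → $8860

Minimum tax:
  Adjusted income: $114000 + $23000 + $24000 + $2000 = $163000
  Exemption: $163000 ≤ $173000, so full $48000 applies
  Base: $163000 − $48000 = $115000
  $115000 × 10% = $11500

$11500 > $8860, so the minimum tax is the binding amount.

$11500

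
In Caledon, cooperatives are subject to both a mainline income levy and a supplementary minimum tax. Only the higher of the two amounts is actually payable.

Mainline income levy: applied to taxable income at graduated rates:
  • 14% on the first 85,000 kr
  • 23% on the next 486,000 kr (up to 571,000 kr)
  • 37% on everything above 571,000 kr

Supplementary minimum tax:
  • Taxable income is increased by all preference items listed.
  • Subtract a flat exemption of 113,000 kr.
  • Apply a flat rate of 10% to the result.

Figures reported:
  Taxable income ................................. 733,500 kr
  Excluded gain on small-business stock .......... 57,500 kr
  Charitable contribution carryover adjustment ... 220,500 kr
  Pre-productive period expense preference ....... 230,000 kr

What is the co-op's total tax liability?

183,805 kr

Mainline income levy:
  85,000 kr × 14% = 11,900 kr
  486,000 kr × 23% = 111,780 kr
  162,500 kr × 37% = 60,125 kr
  → 183,805 kr

Supplementary minimum tax:
  Adjusted income: 733,500 kr + 57,500 kr + 220,500 kr + 230,000 kr = 1,241,500 kr
  Less exemption 113,000 kr → base 1,128,500 kr
  1,128,500 kr × 10% = 112,850 kr

183,805 kr > 112,850 kr, so the mainline income levy governs.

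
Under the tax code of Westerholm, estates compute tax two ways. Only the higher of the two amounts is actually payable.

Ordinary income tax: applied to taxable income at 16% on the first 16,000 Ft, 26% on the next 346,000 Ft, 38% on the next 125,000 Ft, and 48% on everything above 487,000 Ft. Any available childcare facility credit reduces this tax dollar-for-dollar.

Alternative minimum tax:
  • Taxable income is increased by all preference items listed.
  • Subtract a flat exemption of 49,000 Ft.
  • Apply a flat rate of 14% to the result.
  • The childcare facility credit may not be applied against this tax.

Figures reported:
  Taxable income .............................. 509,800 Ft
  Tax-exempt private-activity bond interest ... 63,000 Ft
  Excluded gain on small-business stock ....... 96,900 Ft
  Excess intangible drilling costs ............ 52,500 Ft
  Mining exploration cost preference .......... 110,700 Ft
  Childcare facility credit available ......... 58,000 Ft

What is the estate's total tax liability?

Ordinary income tax:
  16,000 Ft × 16% = 2,560 Ft
  346,000 Ft × 26% = 89,960 Ft
  125,000 Ft × 38% = 47,500 Ft
  22,800 Ft × 48% = 10,944 Ft
  → 150,964 Ft
  Less childcare facility credit 58,000 Ft → 92,964 Ft

Alternative minimum tax:
  Adjusted income: 509,800 Ft + 63,000 Ft + 96,900 Ft + 52,500 Ft + 110,700 Ft = 832,900 Ft
  Less exemption 49,000 Ft → base 783,900 Ft
  783,900 Ft × 14% = 109,746 Ft

109,746 Ft > 92,964 Ft, so the alternative minimum tax is the binding amount.

109,746 Ft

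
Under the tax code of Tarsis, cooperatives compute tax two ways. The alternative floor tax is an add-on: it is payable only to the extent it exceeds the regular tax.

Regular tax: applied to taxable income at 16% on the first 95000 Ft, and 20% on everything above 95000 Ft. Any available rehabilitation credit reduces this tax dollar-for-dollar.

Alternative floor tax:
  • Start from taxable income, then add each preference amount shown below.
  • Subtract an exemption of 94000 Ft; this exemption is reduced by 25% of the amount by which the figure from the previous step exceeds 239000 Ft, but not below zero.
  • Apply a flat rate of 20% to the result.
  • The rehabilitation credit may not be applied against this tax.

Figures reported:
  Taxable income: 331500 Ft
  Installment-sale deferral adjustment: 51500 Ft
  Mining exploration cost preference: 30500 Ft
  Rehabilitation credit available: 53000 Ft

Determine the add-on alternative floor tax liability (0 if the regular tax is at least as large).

63125 Ft

Alternative floor tax:
  Adjusted income: 331500 Ft + 51500 Ft + 30500 Ft = 413500 Ft
  Exemption: 94000 Ft − 25% × (413500 Ft − 239000 Ft) = 94000 Ft − 43625 Ft = 50375 Ft
  Base: 413500 Ft − 50375 Ft = 363125 Ft
  363125 Ft × 20% = 72625 Ft

Regular tax:
  95000 Ft × 16% = 15200 Ft
  236500 Ft × 20% = 47300 Ft
  → 62500 Ft
  Less rehabilitation credit 53000 Ft → 9500 Ft

Excess of alternative floor tax over regular tax: 72625 Ft − 9500 Ft = 63125 Ft.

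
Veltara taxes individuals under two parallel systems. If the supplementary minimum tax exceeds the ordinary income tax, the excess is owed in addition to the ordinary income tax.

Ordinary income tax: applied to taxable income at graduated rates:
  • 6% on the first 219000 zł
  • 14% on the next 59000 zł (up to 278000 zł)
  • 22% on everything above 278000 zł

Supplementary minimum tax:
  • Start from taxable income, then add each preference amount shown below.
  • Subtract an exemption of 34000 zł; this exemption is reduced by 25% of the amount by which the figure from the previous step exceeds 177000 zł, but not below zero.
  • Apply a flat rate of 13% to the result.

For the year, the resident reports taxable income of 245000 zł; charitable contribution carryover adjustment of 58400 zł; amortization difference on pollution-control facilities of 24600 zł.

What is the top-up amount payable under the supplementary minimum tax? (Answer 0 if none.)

25860 zł

Ordinary income tax:
  219000 zł × 6% = 13140 zł
  26000 zł × 14% = 3640 zł
  → 16780 zł

Supplementary minimum tax:
  Adjusted income: 245000 zł + 58400 zł + 24600 zł = 328000 zł
  Exemption: 25% × (328000 zł − 177000 zł) = 37750 zł ≥ 34000 zł, so the exemption is fully phased out
  Base: 328000 zł − 0 zł = 328000 zł
  328000 zł × 13% = 42640 zł

Excess of supplementary minimum tax over ordinary income tax: 42640 zł − 16780 zł = 25860 zł.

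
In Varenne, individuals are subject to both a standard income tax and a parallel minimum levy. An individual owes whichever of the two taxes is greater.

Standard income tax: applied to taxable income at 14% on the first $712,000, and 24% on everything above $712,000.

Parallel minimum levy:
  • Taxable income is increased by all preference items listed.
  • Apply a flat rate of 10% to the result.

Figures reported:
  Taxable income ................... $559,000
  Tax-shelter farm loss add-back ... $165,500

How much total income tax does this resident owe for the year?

Standard income tax:
  $559,000 × 14% = $78,260

Parallel minimum levy:
  Adjusted income: $559,000 + $165,500 = $724,500
  $724,500 × 10% = $72,450

$78,260 > $72,450, so the standard income tax governs.

$78,260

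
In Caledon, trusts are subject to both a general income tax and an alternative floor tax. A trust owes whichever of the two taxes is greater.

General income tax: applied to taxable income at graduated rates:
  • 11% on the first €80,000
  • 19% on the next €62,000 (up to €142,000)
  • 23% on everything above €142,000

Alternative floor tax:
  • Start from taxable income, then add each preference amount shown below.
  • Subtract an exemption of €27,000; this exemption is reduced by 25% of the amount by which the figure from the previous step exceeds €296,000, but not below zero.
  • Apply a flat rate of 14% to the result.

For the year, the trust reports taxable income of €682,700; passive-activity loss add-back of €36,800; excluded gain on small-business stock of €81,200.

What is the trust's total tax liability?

€144,941

Alternative floor tax:
  Adjusted income: €682,700 + €36,800 + €81,200 = €800,700
  Exemption: 25% × (€800,700 − €296,000) = €126,175 ≥ €27,000, so the exemption is fully phased out
  Base: €800,700 − €0 = €800,700
  €800,700 × 14% = €112,098

General income tax:
  €80,000 × 11% = €8,800
  €62,000 × 19% = €11,780
  €540,700 × 23% = €124,361
  → €144,941

€144,941 > €112,098, so the general income tax governs.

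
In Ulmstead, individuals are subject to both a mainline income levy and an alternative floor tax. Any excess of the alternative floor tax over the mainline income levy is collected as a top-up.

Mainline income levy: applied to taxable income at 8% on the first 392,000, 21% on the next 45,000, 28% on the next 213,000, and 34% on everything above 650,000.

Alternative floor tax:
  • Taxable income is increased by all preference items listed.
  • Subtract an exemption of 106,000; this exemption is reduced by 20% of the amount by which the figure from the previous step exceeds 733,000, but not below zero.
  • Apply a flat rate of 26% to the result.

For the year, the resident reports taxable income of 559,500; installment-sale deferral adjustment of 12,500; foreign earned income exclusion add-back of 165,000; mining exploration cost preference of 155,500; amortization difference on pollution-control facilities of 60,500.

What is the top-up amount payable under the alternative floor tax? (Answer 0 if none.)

156,550

Alternative floor tax:
  Adjusted income: 559,500 + 12,500 + 165,000 + 155,500 + 60,500 = 953,000
  Exemption: 106,000 − 20% × (953,000 − 733,000) = 106,000 − 44,000 = 62,000
  Base: 953,000 − 62,000 = 891,000
  891,000 × 26% = 231,660

Mainline income levy:
  392,000 × 8% = 31,360
  45,000 × 21% = 9,450
  122,500 × 28% = 34,300
  → 75,110

Excess of alternative floor tax over mainline income levy: 231,660 − 75,110 = 156,550.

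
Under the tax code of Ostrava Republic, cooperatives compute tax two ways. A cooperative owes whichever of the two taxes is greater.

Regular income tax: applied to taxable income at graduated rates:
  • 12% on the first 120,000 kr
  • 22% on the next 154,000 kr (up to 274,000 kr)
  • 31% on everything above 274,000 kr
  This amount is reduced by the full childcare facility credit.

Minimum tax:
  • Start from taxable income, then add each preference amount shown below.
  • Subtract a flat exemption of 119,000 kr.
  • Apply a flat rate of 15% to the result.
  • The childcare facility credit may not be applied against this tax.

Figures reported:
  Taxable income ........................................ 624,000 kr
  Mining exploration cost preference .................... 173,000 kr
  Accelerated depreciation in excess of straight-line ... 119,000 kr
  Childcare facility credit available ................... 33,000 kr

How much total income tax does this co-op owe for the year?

Regular income tax:
  120,000 kr × 12% = 14,400 kr
  154,000 kr × 22% = 33,880 kr
  350,000 kr × 31% = 108,500 kr
  → 156,780 kr
  Less childcare facility credit 33,000 kr → 123,780 kr

Minimum tax:
  Adjusted income: 624,000 kr + 173,000 kr + 119,000 kr = 916,000 kr
  Less exemption 119,000 kr → base 797,000 kr
  797,000 kr × 15% = 119,550 kr

123,780 kr > 119,550 kr, so the regular income tax governs.

123,780 kr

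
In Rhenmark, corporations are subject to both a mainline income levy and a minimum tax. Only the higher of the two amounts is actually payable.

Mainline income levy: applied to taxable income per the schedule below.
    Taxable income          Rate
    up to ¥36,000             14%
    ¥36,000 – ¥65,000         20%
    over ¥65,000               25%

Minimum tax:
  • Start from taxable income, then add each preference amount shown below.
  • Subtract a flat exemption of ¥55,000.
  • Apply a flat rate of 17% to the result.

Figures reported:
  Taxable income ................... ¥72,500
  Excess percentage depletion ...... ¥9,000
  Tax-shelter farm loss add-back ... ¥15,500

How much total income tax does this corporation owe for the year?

Mainline income levy:
  ¥36,000 × 14% = ¥5,040
  ¥29,000 × 20% = ¥5,800
  ¥7,500 × 25% = ¥1,875
  → ¥12,715

Minimum tax:
  Adjusted income: ¥72,500 + ¥9,000 + ¥15,500 = ¥97,000
  Less exemption ¥55,000 → base ¥42,000
  ¥42,000 × 17% = ¥7,140

¥12,715 > ¥7,140, so the mainline income levy governs.

¥12,715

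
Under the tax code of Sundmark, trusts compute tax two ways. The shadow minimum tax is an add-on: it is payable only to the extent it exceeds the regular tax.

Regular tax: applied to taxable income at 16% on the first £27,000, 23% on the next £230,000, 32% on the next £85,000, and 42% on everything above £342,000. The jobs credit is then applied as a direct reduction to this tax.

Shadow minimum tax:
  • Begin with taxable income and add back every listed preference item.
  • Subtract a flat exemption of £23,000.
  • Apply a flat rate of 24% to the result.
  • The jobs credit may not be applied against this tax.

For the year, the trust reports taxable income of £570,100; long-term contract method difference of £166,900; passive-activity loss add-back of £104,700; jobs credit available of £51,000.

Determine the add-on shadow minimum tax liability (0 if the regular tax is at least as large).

Regular tax:
  £27,000 × 16% = £4,320
  £230,000 × 23% = £52,900
  £85,000 × 32% = £27,200
  £228,100 × 42% = £95,802
  → £180,222
  Less jobs credit £51,000 → £129,222

Shadow minimum tax:
  Adjusted income: £570,100 + £166,900 + £104,700 = £841,700
  Less exemption £23,000 → base £818,700
  £818,700 × 24% = £196,488

Excess of shadow minimum tax over regular tax: £196,488 − £129,222 = £67,266.

£67,266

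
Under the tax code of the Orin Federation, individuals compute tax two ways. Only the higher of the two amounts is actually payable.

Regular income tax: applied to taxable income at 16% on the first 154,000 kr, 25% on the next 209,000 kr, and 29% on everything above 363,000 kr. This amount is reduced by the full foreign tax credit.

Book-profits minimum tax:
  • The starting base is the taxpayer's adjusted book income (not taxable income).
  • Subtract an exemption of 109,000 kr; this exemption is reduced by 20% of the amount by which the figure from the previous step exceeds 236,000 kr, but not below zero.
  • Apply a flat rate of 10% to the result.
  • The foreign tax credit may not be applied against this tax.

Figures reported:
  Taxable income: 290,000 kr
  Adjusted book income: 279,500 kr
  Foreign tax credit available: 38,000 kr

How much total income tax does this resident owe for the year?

20,640 kr

Book-profits minimum tax:
  Base (adjusted book income): 279,500 kr
  Exemption: 109,000 kr − 20% × (279,500 kr − 236,000 kr) = 109,000 kr − 8,700 kr = 100,300 kr
  Base: 279,500 kr − 100,300 kr = 179,200 kr
  179,200 kr × 10% = 17,920 kr

Regular income tax:
  154,000 kr × 16% = 24,640 kr
  136,000 kr × 25% = 34,000 kr
  → 58,640 kr
  Less foreign tax credit 38,000 kr → 20,640 kr

20,640 kr > 17,920 kr, so the regular income tax governs.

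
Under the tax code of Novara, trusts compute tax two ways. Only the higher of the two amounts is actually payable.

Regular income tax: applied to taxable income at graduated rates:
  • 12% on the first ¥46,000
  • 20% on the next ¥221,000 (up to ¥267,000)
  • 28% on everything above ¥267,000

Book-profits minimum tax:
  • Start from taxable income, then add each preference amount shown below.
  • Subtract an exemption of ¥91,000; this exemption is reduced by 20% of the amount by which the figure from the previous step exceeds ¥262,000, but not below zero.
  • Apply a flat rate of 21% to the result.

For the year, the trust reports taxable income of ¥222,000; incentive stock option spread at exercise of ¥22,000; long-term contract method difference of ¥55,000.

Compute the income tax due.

¥45,234

Regular income tax:
  ¥46,000 × 12% = ¥5,520
  ¥176,000 × 20% = ¥35,200
  → ¥40,720

Book-profits minimum tax:
  Adjusted income: ¥222,000 + ¥22,000 + ¥55,000 = ¥299,000
  Exemption: ¥91,000 − 20% × (¥299,000 − ¥262,000) = ¥91,000 − ¥7,400 = ¥83,600
  Base: ¥299,000 − ¥83,600 = ¥215,400
  ¥215,400 × 21% = ¥45,234

¥45,234 > ¥40,720, so the book-profits minimum tax is the binding amount.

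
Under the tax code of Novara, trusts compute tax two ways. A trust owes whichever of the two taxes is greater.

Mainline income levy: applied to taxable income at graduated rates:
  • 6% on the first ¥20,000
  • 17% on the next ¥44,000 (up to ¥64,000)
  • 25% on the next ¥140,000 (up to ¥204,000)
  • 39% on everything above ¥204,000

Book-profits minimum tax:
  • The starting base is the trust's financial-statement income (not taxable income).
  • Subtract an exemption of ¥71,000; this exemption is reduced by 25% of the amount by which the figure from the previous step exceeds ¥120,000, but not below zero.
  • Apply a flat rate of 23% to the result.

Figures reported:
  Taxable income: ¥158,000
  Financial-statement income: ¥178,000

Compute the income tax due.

Book-profits minimum tax:
  Base (financial-statement income): ¥178,000
  Exemption: ¥71,000 − 25% × (¥178,000 − ¥120,000) = ¥71,000 − ¥14,500 = ¥56,500
  Base: ¥178,000 − ¥56,500 = ¥121,500
  ¥121,500 × 23% = ¥27,945

Mainline income levy:
  ¥20,000 × 6% = ¥1,200
  ¥44,000 × 17% = ¥7,480
  ¥94,000 × 25% = ¥23,500
  → ¥32,180

¥32,180 > ¥27,945, so the mainline income levy governs.

¥32,180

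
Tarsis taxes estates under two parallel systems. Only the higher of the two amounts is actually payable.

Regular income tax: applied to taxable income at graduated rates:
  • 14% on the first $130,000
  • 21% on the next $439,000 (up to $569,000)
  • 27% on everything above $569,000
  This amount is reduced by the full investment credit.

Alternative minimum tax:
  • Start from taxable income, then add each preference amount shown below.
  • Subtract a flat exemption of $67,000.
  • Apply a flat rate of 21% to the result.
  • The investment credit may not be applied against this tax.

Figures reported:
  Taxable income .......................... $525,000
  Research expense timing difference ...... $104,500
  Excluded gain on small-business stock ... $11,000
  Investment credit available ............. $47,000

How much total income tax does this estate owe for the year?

Regular income tax:
  $130,000 × 14% = $18,200
  $395,000 × 21% = $82,950
  → $101,150
  Less investment credit $47,000 → $54,150

Alternative minimum tax:
  Adjusted income: $525,000 + $104,500 + $11,000 = $640,500
  Less exemption $67,000 → base $573,500
  $573,500 × 21% = $120,435

$120,435 > $54,150, so the alternative minimum tax is the binding amount.

$120,435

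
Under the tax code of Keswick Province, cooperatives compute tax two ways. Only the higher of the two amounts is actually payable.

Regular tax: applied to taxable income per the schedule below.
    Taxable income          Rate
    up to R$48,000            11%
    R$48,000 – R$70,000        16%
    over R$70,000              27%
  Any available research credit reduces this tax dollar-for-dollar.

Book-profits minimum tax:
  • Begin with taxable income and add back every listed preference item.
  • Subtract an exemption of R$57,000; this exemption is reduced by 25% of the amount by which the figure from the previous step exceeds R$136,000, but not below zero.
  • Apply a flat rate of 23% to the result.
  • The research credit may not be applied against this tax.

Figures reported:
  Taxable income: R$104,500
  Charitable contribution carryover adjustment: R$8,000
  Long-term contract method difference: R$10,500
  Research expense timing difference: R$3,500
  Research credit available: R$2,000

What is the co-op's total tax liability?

Regular tax:
  R$48,000 × 11% = R$5,280
  R$22,000 × 16% = R$3,520
  R$34,500 × 27% = R$9,315
  → R$18,115
  Less research credit R$2,000 → R$16,115

Book-profits minimum tax:
  Adjusted income: R$104,500 + R$8,000 + R$10,500 + R$3,500 = R$126,500
  Exemption: R$126,500 ≤ R$136,000, so full R$57,000 applies
  Base: R$126,500 − R$57,000 = R$69,500
  R$69,500 × 23% = R$15,985

R$16,115 > R$15,985, so the regular tax governs.

R$16,115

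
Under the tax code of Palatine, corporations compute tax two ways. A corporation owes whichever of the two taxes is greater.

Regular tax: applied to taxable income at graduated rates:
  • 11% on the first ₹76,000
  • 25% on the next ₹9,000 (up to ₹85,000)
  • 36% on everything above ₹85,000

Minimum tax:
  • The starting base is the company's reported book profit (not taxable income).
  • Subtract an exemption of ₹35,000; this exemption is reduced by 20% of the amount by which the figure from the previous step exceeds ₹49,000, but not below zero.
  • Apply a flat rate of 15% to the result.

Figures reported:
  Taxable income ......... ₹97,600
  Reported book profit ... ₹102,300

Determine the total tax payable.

Regular tax:
  ₹76,000 × 11% = ₹8,360
  ₹9,000 × 25% = ₹2,250
  ₹12,600 × 36% = ₹4,536
  → ₹15,146

Minimum tax:
  Base (reported book profit): ₹102,300
  Exemption: ₹35,000 − 20% × (₹102,300 − ₹49,000) = ₹35,000 − ₹10,660 = ₹24,340
  Base: ₹102,300 − ₹24,340 = ₹77,960
  ₹77,960 × 15% = ₹11,694

₹15,146 > ₹11,694, so the regular tax governs.

₹15,146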